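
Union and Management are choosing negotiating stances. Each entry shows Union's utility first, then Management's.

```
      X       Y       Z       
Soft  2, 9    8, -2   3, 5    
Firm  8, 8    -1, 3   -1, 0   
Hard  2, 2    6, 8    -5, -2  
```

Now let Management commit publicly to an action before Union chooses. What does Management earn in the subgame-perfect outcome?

Backward induction with Management moving first.
- X: BR = Firm, leader payoff 8.
- Y: BR = Soft, leader payoff -2.
- Z: BR = Soft, leader payoff 5.
Maximizing over 8, -2, 5, Management chooses X. Subgame-perfect outcome: (Firm, X) with payoffs (8, 8).

8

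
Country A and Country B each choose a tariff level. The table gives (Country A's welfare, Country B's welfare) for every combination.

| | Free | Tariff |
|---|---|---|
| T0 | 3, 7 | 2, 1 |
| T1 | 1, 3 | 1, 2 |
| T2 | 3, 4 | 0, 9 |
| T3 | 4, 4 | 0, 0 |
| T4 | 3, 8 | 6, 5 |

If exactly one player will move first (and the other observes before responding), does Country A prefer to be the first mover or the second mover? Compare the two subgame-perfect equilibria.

If Country A leads: Country B's best replies are T0→Free, T1→Free, T2→Tariff, T3→Free, T4→Free; Country A's induced payoffs 3, 1, 0, 4, 3; outcome (T3, Free), payoffs (4, 4).
If Country B leads: Country A's best replies are Free→T3, Tariff→T4; Country B's induced payoffs 4, 5; outcome (T4, Tariff), payoffs (6, 5).
Country A gets 4 moving first and 6 moving second, so Country A prefers to move second.

second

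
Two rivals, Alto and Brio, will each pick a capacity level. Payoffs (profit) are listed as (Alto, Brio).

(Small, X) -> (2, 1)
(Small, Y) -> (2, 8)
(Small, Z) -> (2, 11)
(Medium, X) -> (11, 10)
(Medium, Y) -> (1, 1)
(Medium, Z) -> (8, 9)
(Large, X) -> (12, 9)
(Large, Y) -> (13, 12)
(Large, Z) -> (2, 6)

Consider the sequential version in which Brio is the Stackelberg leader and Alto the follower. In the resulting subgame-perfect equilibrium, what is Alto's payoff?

13

Alto best-responds to each possible Brio move:
- X: Alto compares 2, 11, 12 and picks Large; Brio would get 9.
- Y: Alto compares 2, 1, 13 and picks Large; Brio would get 12.
- Z: Alto compares 2, 8, 2 and picks Medium; Brio would get 9.
Brio's induced payoffs are 9, 12, 9, so Brio commits to Y. Subgame-perfect outcome: (Large, Y) with payoffs (13, 12).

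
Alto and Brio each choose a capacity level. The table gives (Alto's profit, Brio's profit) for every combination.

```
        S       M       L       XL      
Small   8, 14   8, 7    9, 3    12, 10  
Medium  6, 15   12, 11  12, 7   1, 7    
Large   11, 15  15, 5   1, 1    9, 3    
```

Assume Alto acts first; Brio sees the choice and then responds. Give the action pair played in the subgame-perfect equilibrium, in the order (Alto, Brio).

(Large, S)

Brio best-responds to each possible Alto move:
- Small: Brio compares 14, 7, 3, 10 and picks S; Alto would get 8.
- Medium: Brio compares 15, 11, 7, 7 and picks S; Alto would get 6.
- Large: Brio compares 15, 5, 1, 3 and picks S; Alto would get 11.
Among 8, 6, 11, the best is 11 at Large. Subgame-perfect outcome: (Large, S) with payoffs (11, 15).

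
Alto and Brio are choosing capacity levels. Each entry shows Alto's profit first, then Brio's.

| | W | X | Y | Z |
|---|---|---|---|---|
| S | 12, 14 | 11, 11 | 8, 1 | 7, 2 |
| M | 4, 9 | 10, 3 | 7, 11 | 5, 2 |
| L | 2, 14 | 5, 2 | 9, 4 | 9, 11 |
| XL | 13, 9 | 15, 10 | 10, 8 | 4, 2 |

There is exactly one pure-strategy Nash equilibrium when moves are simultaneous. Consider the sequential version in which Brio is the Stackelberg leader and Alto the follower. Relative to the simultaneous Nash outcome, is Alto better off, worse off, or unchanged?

worse off

Solve by backward induction (Brio leads).
- W → Alto plays XL (best of 12, 4, 2, 13); Brio gets 9.
- X → Alto plays XL (best of 11, 10, 5, 15); Brio gets 10.
- Y → Alto plays XL (best of 8, 7, 9, 10); Brio gets 8.
- Z → Alto plays L (best of 7, 5, 9, 4); Brio gets 11.
Maximizing over 9, 10, 8, 11, Brio chooses Z. Subgame-perfect outcome: (L, Z) with payoffs (9, 11).
Under simultaneous play:
Alto's best replies: W→XL; X→XL; Y→XL; Z→L.
Brio's best replies: S→W; M→Y; L→W; XL→X.
The unique mutual best reply is (XL, X), giving (15, 10).
Alto earns 9 sequentially versus 15 at the Nash outcome: worse off.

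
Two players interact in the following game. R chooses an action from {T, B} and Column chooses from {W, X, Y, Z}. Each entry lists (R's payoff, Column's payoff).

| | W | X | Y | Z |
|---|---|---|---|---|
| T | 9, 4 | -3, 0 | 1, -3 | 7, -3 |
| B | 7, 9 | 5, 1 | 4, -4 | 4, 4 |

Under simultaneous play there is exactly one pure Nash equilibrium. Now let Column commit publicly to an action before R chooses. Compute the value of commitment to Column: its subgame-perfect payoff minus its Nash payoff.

0

Solve by backward induction (Column leads).
- W → R plays T (best of 9, 7); Column gets 4.
- X → R plays B (best of -3, 5); Column gets 1.
- Y → R plays B (best of 1, 4); Column gets -4.
- Z → R plays T (best of 7, 4); Column gets -3.
Among 4, 1, -4, -3, the best is 4 at W. Subgame-perfect outcome: (T, W) with payoffs (9, 4).
Under simultaneous play:
R's best replies: W→T; X→B; Y→B; Z→T.
Column's best replies: T→W; B→W.
Only (T, W) has each player best-responding; Nash payoffs (9, 4).
Column's commitment gain: 4 − 4 = 0.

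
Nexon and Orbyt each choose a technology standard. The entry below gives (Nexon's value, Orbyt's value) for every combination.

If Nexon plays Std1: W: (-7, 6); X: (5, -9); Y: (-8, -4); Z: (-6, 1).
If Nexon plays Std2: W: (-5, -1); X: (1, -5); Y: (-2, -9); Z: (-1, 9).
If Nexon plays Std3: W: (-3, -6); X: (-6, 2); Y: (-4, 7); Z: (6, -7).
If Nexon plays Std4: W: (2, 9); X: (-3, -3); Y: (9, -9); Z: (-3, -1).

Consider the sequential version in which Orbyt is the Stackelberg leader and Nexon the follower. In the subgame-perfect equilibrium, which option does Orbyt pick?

Nexon best-responds to each possible Orbyt move:
- W: Nexon compares -7, -5, -3, 2 and picks Std4; Orbyt would get 9.
- X: Nexon compares 5, 1, -6, -3 and picks Std1; Orbyt would get -9.
- Y: Nexon compares -8, -2, -4, 9 and picks Std4; Orbyt would get -9.
- Z: Nexon compares -6, -1, 6, -3 and picks Std3; Orbyt would get -7.
Among 9, -9, -9, -7, the best is 9 at W. Subgame-perfect outcome: (Std4, W) with payoffs (2, 9).

W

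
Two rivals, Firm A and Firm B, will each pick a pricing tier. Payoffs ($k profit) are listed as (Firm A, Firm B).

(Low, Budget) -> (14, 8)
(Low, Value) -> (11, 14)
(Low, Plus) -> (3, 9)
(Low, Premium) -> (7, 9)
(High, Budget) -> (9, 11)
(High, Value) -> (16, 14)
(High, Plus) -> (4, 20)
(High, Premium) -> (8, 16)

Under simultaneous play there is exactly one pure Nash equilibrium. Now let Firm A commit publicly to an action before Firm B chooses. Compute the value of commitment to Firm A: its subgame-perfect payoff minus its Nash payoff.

Firm B best-responds to each possible Firm A move:
- Low: BR = Value, leader payoff 11.
- High: BR = Plus, leader payoff 4.
Maximizing over 11, 4, Firm A chooses Low. Subgame-perfect outcome: (Low, Value) with payoffs (11, 14).
Under simultaneous play:
Firm A's best replies: Budget→Low; Value→High; Plus→High; Premium→High.
Firm B's best replies: Low→Value; High→Plus.
The unique mutual best reply is (High, Plus), giving (4, 20).
Firm A's commitment gain: 11 − 4 = 7.

7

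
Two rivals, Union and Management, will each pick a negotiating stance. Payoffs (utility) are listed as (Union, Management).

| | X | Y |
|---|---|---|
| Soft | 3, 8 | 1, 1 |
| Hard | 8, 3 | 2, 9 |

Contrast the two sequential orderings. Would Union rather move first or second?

If Union leads: Management's best replies are Soft→X, Hard→Y; Union's induced payoffs 3, 2; outcome (Soft, X), payoffs (3, 8).
If Management leads: Union's best replies are X→Hard, Y→Hard; Management's induced payoffs 3, 9; outcome (Hard, Y), payoffs (2, 9).
Union gets 3 moving first and 2 moving second, so Union prefers to move first.

first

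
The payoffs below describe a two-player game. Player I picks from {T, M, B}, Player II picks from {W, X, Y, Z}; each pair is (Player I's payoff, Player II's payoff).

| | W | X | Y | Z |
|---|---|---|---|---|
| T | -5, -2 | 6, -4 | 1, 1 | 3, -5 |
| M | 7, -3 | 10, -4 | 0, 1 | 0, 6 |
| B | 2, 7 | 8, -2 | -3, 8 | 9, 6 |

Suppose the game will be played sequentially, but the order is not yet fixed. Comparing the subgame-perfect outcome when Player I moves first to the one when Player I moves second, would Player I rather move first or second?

If Player I leads: Player II's best replies are T→Y, M→Z, B→Y; Player I's induced payoffs 1, 0, -3; outcome (T, Y), payoffs (1, 1).
If Player II leads: Player I's best replies are W→M, X→M, Y→T, Z→B; Player II's induced payoffs -3, -4, 1, 6; outcome (B, Z), payoffs (9, 6).
Player I gets 1 moving first and 9 moving second, so Player I prefers to move second.

second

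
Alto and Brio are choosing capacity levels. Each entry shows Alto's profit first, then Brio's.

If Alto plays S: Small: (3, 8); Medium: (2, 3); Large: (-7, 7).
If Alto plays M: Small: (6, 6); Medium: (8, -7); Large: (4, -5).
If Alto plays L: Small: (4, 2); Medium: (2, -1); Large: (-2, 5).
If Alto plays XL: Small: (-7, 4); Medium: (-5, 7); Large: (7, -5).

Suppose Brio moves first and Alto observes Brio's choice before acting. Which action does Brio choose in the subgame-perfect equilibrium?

Small

Alto best-responds to each possible Brio move:
- Small → Alto plays M (best of 3, 6, 4, -7); Brio gets 6.
- Medium → Alto plays M (best of 2, 8, 2, -5); Brio gets -7.
- Large → Alto plays XL (best of -7, 4, -2, 7); Brio gets -5.
Maximizing over 6, -7, -5, Brio chooses Small. Subgame-perfect outcome: (M, Small) with payoffs (6, 6).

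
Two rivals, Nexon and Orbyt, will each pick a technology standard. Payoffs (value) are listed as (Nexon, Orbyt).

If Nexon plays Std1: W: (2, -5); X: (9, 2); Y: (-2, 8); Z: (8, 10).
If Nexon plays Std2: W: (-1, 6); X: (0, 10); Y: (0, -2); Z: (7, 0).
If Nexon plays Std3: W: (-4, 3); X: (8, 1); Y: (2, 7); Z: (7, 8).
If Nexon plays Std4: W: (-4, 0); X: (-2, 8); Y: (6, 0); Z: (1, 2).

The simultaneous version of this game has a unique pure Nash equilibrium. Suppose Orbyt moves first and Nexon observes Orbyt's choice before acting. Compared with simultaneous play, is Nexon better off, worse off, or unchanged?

Backward induction with Orbyt moving first.
- W: BR = Std1, leader payoff -5.
- X: BR = Std1, leader payoff 2.
- Y: BR = Std4, leader payoff 0.
- Z: BR = Std1, leader payoff 10.
Maximizing over -5, 2, 0, 10, Orbyt chooses Z. Subgame-perfect outcome: (Std1, Z) with payoffs (8, 10).
For the simultaneous game, intersect best replies.
Nexon's best replies: W→Std1; X→Std1; Y→Std4; Z→Std1.
Orbyt's best replies: Std1→Z; Std2→X; Std3→Z; Std4→X.
Only (Std1, Z) has each player best-responding; Nash payoffs (8, 10).
Nexon earns 8 sequentially versus 8 at the Nash outcome: unchanged.

unchanged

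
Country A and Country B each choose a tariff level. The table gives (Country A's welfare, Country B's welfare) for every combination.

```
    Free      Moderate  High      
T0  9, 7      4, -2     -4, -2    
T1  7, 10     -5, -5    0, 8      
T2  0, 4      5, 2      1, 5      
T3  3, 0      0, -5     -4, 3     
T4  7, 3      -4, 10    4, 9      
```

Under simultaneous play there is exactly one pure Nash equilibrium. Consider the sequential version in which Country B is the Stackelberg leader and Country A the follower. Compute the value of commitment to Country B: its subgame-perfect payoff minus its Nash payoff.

2

Backward induction with Country B moving first.
- Free → Country A plays T0 (best of 9, 7, 0, 3, 7); Country B gets 7.
- Moderate → Country A plays T2 (best of 4, -5, 5, 0, -4); Country B gets 2.
- High → Country A plays T4 (best of -4, 0, 1, -4, 4); Country B gets 9.
Among 7, 2, 9, the best is 9 at High. Subgame-perfect outcome: (T4, High) with payoffs (4, 9).
Under simultaneous play:
Country A's best replies: Free→T0; Moderate→T2; High→T4.
Country B's best replies: T0→Free; T1→Free; T2→High; T3→High; T4→Moderate.
Only (T0, Free) has each player best-responding; Nash payoffs (9, 7).
Country B's commitment gain: 9 − 7 = 2.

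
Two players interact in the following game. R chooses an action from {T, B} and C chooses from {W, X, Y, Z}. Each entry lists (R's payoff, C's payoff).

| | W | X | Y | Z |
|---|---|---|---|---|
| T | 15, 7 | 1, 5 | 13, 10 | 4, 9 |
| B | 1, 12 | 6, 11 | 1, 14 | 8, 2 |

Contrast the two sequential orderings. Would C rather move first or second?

If R leads: C's best replies are T→Y, B→Y; R's induced payoffs 13, 1; outcome (T, Y), payoffs (13, 10).
If C leads: R's best replies are W→T, X→B, Y→T, Z→B; C's induced payoffs 7, 11, 10, 2; outcome (B, X), payoffs (6, 11).
C gets 11 moving first and 10 moving second, so C prefers to move first.

first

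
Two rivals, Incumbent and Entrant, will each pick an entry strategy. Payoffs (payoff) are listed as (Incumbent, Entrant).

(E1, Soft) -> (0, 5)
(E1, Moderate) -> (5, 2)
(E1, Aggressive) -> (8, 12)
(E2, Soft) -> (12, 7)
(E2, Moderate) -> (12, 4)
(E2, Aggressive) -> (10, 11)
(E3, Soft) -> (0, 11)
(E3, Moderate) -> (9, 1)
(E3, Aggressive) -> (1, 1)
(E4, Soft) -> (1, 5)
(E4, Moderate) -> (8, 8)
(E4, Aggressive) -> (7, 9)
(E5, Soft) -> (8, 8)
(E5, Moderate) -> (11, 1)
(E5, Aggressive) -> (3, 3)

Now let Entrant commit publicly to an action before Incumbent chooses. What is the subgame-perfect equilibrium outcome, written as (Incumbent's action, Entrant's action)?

Solve by backward induction (Entrant leads).
- Soft: BR = E2, leader payoff 7.
- Moderate: BR = E2, leader payoff 4.
- Aggressive: BR = E2, leader payoff 11.
Entrant's induced payoffs are 7, 4, 11, so Entrant commits to Aggressive. Subgame-perfect outcome: (E2, Aggressive) with payoffs (10, 11).

(E2, Aggressive)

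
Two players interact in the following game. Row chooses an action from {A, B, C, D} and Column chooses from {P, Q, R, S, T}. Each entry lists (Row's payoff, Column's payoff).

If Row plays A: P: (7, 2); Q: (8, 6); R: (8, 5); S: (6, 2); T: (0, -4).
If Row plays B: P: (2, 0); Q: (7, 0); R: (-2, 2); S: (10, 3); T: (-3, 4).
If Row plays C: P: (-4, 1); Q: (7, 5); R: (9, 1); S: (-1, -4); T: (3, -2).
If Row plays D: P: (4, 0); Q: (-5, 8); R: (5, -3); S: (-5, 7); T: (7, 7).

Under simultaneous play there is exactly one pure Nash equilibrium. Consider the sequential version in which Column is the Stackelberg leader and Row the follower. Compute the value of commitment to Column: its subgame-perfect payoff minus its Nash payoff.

Row best-responds to each possible Column move:
- P: Row compares 7, 2, -4, 4 and picks A; Column would get 2.
- Q: Row compares 8, 7, 7, -5 and picks A; Column would get 6.
- R: Row compares 8, -2, 9, 5 and picks C; Column would get 1.
- S: Row compares 6, 10, -1, -5 and picks B; Column would get 3.
- T: Row compares 0, -3, 3, 7 and picks D; Column would get 7.
Among 2, 6, 1, 3, 7, the best is 7 at T. Subgame-perfect outcome: (D, T) with payoffs (7, 7).
For the simultaneous game, intersect best replies.
Row's best replies: P→A; Q→A; R→C; S→B; T→D.
Column's best replies: A→Q; B→T; C→Q; D→Q.
Only (A, Q) has each player best-responding; Nash payoffs (8, 6).
Column's commitment gain: 7 − 6 = 1.

1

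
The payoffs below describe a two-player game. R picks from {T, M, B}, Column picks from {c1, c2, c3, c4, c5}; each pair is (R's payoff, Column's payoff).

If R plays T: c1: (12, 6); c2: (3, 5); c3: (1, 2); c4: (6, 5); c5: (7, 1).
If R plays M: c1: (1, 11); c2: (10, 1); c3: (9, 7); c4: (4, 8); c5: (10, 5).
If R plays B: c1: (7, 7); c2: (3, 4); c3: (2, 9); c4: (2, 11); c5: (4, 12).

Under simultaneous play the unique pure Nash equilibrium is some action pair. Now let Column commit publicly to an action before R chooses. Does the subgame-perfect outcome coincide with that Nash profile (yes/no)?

no

R best-responds to each possible Column move:
- c1: R compares 12, 1, 7 and picks T; Column would get 6.
- c2: R compares 3, 10, 3 and picks M; Column would get 1.
- c3: R compares 1, 9, 2 and picks M; Column would get 7.
- c4: R compares 6, 4, 2 and picks T; Column would get 5.
- c5: R compares 7, 10, 4 and picks M; Column would get 5.
Maximizing over 6, 1, 7, 5, 5, Column chooses c3. Subgame-perfect outcome: (M, c3) with payoffs (9, 7).
Now find the simultaneous Nash equilibrium.
R's best replies: c1→T; c2→M; c3→M; c4→T; c5→M.
Column's best replies: T→c1; M→c1; B→c5.
The unique mutual best reply is (T, c1), giving (12, 6).
Sequential outcome (M, c3) differs from the Nash profile (T, c1).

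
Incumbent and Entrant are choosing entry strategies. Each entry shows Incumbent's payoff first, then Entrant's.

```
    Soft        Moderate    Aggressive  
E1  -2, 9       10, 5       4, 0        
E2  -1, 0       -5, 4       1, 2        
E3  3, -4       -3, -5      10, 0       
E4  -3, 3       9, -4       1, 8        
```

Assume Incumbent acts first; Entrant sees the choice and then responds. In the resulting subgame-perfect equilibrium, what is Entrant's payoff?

0

Solve by backward induction (Incumbent leads).
- E1: Entrant compares 9, 5, 0 and picks Soft; Incumbent would get -2.
- E2: Entrant compares 0, 4, 2 and picks Moderate; Incumbent would get -5.
- E3: Entrant compares -4, -5, 0 and picks Aggressive; Incumbent would get 10.
- E4: Entrant compares 3, -4, 8 and picks Aggressive; Incumbent would get 1.
Incumbent's induced payoffs are -2, -5, 10, 1, so Incumbent commits to E3. Subgame-perfect outcome: (E3, Aggressive) with payoffs (10, 0).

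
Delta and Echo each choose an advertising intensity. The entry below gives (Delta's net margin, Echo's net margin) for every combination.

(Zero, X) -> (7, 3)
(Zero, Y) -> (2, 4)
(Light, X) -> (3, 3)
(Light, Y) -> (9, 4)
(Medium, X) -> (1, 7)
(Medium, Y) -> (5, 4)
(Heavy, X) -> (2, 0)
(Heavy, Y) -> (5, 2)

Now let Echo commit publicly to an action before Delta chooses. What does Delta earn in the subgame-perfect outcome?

Backward induction with Echo moving first.
- X → Delta plays Zero (best of 7, 3, 1, 2); Echo gets 3.
- Y → Delta plays Light (best of 2, 9, 5, 5); Echo gets 4.
Maximizing over 3, 4, Echo chooses Y. Subgame-perfect outcome: (Light, Y) with payoffs (9, 4).

9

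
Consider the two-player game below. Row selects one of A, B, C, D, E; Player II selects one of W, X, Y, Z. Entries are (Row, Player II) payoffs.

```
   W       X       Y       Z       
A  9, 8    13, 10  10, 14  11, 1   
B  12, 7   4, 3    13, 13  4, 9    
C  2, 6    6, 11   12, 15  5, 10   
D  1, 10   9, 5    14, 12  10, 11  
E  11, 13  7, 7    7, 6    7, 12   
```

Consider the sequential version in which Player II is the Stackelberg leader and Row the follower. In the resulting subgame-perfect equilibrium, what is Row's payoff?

Solve by backward induction (Player II leads).
- W: BR = B, leader payoff 7.
- X: BR = A, leader payoff 10.
- Y: BR = D, leader payoff 12.
- Z: BR = A, leader payoff 1.
Among 7, 10, 12, 1, the best is 12 at Y. Subgame-perfect outcome: (D, Y) with payoffs (14, 12).

14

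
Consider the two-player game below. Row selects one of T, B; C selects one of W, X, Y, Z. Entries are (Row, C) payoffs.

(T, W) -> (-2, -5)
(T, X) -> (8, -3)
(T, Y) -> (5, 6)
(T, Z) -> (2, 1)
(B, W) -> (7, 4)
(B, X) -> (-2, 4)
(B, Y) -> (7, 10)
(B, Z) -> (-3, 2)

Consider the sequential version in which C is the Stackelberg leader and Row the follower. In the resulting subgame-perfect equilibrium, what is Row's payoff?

Backward induction with C moving first.
- W: Row compares -2, 7 and picks B; C would get 4.
- X: Row compares 8, -2 and picks T; C would get -3.
- Y: Row compares 5, 7 and picks B; C would get 10.
- Z: Row compares 2, -3 and picks T; C would get 1.
C's induced payoffs are 4, -3, 10, 1, so C commits to Y. Subgame-perfect outcome: (B, Y) with payoffs (7, 10).

7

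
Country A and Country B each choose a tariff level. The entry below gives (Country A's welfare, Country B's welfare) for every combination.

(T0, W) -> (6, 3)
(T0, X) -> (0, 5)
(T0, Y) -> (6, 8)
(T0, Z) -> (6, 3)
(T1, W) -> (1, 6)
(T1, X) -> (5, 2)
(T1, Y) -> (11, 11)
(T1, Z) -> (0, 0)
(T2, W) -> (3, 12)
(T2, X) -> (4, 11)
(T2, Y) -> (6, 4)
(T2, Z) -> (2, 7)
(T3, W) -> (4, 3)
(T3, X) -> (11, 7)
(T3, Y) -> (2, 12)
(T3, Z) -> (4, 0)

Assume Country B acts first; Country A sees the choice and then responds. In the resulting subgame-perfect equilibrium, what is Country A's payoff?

11

Solve by backward induction (Country B leads).
- W: Country A compares 6, 1, 3, 4 and picks T0; Country B would get 3.
- X: Country A compares 0, 5, 4, 11 and picks T3; Country B would get 7.
- Y: Country A compares 6, 11, 6, 2 and picks T1; Country B would get 11.
- Z: Country A compares 6, 0, 2, 4 and picks T0; Country B would get 3.
Among 3, 7, 11, 3, the best is 11 at Y. Subgame-perfect outcome: (T1, Y) with payoffs (11, 11).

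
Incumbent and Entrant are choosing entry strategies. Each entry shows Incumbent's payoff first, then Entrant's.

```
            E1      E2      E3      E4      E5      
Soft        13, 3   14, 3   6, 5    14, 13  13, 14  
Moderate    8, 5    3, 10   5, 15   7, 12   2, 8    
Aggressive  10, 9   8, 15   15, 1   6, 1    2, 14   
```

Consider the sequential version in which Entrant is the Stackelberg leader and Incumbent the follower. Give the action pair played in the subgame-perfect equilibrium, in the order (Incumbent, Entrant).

Incumbent best-responds to each possible Entrant move:
- E1: BR = Soft, leader payoff 3.
- E2: BR = Soft, leader payoff 3.
- E3: BR = Aggressive, leader payoff 1.
- E4: BR = Soft, leader payoff 13.
- E5: BR = Soft, leader payoff 14.
Among 3, 3, 1, 13, 14, the best is 14 at E5. Subgame-perfect outcome: (Soft, E5) with payoffs (13, 14).

(Soft, E5)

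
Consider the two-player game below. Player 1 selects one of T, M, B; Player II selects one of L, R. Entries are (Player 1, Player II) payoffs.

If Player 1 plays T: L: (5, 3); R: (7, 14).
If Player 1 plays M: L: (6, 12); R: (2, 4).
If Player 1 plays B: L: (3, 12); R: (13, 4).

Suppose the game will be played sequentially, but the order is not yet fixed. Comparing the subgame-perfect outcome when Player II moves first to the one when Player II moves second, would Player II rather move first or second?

second

If Player 1 leads: Player II's best replies are T→R, M→L, B→L; Player 1's induced payoffs 7, 6, 3; outcome (T, R), payoffs (7, 14).
If Player II leads: Player 1's best replies are L→M, R→B; Player II's induced payoffs 12, 4; outcome (M, L), payoffs (6, 12).
Player II gets 12 moving first and 14 moving second, so Player II prefers to move second.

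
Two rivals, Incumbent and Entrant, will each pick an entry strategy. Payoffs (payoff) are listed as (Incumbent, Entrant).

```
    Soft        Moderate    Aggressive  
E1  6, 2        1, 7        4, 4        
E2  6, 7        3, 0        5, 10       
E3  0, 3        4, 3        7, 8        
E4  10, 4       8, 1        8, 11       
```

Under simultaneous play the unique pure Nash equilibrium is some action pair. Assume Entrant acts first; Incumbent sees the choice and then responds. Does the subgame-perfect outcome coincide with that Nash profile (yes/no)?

Backward induction with Entrant moving first.
- Soft → Incumbent plays E4 (best of 6, 6, 0, 10); Entrant gets 4.
- Moderate → Incumbent plays E4 (best of 1, 3, 4, 8); Entrant gets 1.
- Aggressive → Incumbent plays E4 (best of 4, 5, 7, 8); Entrant gets 11.
Entrant's induced payoffs are 4, 1, 11, so Entrant commits to Aggressive. Subgame-perfect outcome: (E4, Aggressive) with payoffs (8, 11).
Now find the simultaneous Nash equilibrium.
Incumbent's best replies: Soft→E4; Moderate→E4; Aggressive→E4.
Entrant's best replies: E1→Moderate; E2→Aggressive; E3→Aggressive; E4→Aggressive.
The unique mutual best reply is (E4, Aggressive), giving (8, 11).
Sequential outcome (E4, Aggressive) coincides with the Nash profile (E4, Aggressive).

yes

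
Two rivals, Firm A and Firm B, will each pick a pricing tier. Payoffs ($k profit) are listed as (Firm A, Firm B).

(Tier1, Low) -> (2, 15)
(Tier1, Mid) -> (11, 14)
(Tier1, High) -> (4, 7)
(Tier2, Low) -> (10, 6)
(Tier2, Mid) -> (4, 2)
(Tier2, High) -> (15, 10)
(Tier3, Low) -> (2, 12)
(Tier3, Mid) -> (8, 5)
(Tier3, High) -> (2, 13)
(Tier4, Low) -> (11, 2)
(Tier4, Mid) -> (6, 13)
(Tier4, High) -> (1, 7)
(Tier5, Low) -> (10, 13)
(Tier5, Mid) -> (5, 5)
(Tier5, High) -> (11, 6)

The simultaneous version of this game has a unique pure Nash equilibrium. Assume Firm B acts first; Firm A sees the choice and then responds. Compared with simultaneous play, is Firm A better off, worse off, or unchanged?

worse off

Work backward from Firm A's decision.
- Low: BR = Tier4, leader payoff 2.
- Mid: BR = Tier1, leader payoff 14.
- High: BR = Tier2, leader payoff 10.
Maximizing over 2, 14, 10, Firm B chooses Mid. Subgame-perfect outcome: (Tier1, Mid) with payoffs (11, 14).
Now find the simultaneous Nash equilibrium.
Firm A's best replies: Low→Tier4; Mid→Tier1; High→Tier2.
Firm B's best replies: Tier1→Low; Tier2→High; Tier3→High; Tier4→Mid; Tier5→Low.
Only (Tier2, High) has each player best-responding; Nash payoffs (15, 10).
Firm A earns 11 sequentially versus 15 at the Nash outcome: worse off.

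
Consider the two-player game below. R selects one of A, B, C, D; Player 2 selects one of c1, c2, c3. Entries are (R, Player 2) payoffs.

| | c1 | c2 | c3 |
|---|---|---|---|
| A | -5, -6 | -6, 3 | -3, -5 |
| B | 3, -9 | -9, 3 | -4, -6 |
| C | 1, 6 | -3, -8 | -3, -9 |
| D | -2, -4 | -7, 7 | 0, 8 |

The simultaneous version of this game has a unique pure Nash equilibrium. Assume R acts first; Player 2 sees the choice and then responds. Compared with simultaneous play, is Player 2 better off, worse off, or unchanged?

Solve by backward induction (R leads).
- A: BR = c2, leader payoff -6.
- B: BR = c2, leader payoff -9.
- C: BR = c1, leader payoff 1.
- D: BR = c3, leader payoff 0.
R's induced payoffs are -6, -9, 1, 0, so R commits to C. Subgame-perfect outcome: (C, c1) with payoffs (1, 6).
Under simultaneous play:
R's best replies: c1→B; c2→C; c3→D.
Player 2's best replies: A→c2; B→c2; C→c1; D→c3.
Only (D, c3) has each player best-responding; Nash payoffs (0, 8).
Player 2 earns 6 sequentially versus 8 at the Nash outcome: worse off.

worse off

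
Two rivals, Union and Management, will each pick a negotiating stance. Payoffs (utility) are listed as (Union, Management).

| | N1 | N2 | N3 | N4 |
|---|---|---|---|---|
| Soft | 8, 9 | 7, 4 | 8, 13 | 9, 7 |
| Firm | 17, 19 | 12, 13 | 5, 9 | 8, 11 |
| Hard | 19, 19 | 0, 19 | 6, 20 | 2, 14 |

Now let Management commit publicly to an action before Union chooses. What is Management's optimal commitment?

N1

Solve by backward induction (Management leads).
- N1 → Union plays Hard (best of 8, 17, 19); Management gets 19.
- N2 → Union plays Firm (best of 7, 12, 0); Management gets 13.
- N3 → Union plays Soft (best of 8, 5, 6); Management gets 13.
- N4 → Union plays Soft (best of 9, 8, 2); Management gets 7.
Among 19, 13, 13, 7, the best is 19 at N1. Subgame-perfect outcome: (Hard, N1) with payoffs (19, 19).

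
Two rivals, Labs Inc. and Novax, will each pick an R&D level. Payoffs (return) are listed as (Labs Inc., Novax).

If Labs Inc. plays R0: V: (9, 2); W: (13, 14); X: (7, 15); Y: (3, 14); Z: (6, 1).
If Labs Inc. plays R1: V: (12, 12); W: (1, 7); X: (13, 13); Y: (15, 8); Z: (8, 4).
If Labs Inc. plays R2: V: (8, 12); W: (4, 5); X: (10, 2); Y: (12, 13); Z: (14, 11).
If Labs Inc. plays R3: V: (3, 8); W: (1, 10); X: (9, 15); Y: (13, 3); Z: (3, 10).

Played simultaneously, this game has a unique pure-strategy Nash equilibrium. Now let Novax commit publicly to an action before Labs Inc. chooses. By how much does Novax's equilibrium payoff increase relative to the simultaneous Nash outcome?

1

Work backward from Labs Inc.'s decision.
- V: BR = R1, leader payoff 12.
- W: BR = R0, leader payoff 14.
- X: BR = R1, leader payoff 13.
- Y: BR = R1, leader payoff 8.
- Z: BR = R2, leader payoff 11.
Novax's induced payoffs are 12, 14, 13, 8, 11, so Novax commits to W. Subgame-perfect outcome: (R0, W) with payoffs (13, 14).
For the simultaneous game, intersect best replies.
Labs Inc.'s best replies: V→R1; W→R0; X→R1; Y→R1; Z→R2.
Novax's best replies: R0→X; R1→X; R2→Y; R3→X.
The unique mutual best reply is (R1, X), giving (13, 13).
Novax's commitment gain: 14 − 13 = 1.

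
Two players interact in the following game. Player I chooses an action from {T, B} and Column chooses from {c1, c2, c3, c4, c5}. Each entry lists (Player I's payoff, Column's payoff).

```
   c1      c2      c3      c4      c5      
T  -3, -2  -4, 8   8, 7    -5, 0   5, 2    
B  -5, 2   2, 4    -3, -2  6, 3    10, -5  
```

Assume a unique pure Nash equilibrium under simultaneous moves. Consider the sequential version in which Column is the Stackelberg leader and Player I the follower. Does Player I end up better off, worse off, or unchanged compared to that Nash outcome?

better off

Work backward from Player I's decision.
- c1 → Player I plays T (best of -3, -5); Column gets -2.
- c2 → Player I plays B (best of -4, 2); Column gets 4.
- c3 → Player I plays T (best of 8, -3); Column gets 7.
- c4 → Player I plays B (best of -5, 6); Column gets 3.
- c5 → Player I plays B (best of 5, 10); Column gets -5.
Column's induced payoffs are -2, 4, 7, 3, -5, so Column commits to c3. Subgame-perfect outcome: (T, c3) with payoffs (8, 7).
For the simultaneous game, intersect best replies.
Player I's best replies: c1→T; c2→B; c3→T; c4→B; c5→B.
Column's best replies: T→c2; B→c2.
The unique mutual best reply is (B, c2), giving (2, 4).
Player I earns 8 sequentially versus 2 at the Nash outcome: better off.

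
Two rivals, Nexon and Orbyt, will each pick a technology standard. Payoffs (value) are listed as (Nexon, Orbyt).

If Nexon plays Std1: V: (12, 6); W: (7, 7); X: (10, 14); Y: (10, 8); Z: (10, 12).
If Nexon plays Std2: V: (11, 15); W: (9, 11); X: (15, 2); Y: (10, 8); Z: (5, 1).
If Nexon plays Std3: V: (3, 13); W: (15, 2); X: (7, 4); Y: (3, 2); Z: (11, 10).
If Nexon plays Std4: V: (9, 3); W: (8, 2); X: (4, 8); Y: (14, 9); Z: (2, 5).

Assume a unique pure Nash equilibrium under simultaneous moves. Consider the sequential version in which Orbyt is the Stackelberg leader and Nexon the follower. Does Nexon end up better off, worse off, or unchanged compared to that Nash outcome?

worse off

Work backward from Nexon's decision.
- V: Nexon compares 12, 11, 3, 9 and picks Std1; Orbyt would get 6.
- W: Nexon compares 7, 9, 15, 8 and picks Std3; Orbyt would get 2.
- X: Nexon compares 10, 15, 7, 4 and picks Std2; Orbyt would get 2.
- Y: Nexon compares 10, 10, 3, 14 and picks Std4; Orbyt would get 9.
- Z: Nexon compares 10, 5, 11, 2 and picks Std3; Orbyt would get 10.
Maximizing over 6, 2, 2, 9, 10, Orbyt chooses Z. Subgame-perfect outcome: (Std3, Z) with payoffs (11, 10).
Under simultaneous play:
Nexon's best replies: V→Std1; W→Std3; X→Std2; Y→Std4; Z→Std3.
Orbyt's best replies: Std1→X; Std2→V; Std3→V; Std4→Y.
Only (Std4, Y) has each player best-responding; Nash payoffs (14, 9).
Nexon earns 11 sequentially versus 14 at the Nash outcome: worse off.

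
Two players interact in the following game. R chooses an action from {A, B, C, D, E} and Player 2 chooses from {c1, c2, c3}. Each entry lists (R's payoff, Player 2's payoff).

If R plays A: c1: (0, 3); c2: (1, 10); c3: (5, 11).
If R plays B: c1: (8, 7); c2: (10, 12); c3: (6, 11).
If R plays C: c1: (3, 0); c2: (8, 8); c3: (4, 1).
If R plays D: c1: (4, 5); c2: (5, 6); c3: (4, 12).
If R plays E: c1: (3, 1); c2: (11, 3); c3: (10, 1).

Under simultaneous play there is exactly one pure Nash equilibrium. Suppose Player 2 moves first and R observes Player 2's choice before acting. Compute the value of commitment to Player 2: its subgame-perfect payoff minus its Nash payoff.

4

Solve by backward induction (Player 2 leads).
- c1 → R plays B (best of 0, 8, 3, 4, 3); Player 2 gets 7.
- c2 → R plays E (best of 1, 10, 8, 5, 11); Player 2 gets 3.
- c3 → R plays E (best of 5, 6, 4, 4, 10); Player 2 gets 1.
Among 7, 3, 1, the best is 7 at c1. Subgame-perfect outcome: (B, c1) with payoffs (8, 7).
Under simultaneous play:
R's best replies: c1→B; c2→E; c3→E.
Player 2's best replies: A→c3; B→c2; C→c2; D→c3; E→c2.
The unique mutual best reply is (E, c2), giving (11, 3).
Player 2's commitment gain: 7 − 3 = 4.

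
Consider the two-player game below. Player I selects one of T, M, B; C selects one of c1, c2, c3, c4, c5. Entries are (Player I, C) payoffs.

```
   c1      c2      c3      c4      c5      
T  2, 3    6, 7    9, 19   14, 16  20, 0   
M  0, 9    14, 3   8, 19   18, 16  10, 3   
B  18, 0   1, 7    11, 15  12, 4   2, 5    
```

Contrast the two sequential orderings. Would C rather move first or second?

If Player I leads: C's best replies are T→c3, M→c3, B→c3; Player I's induced payoffs 9, 8, 11; outcome (B, c3), payoffs (11, 15).
If C leads: Player I's best replies are c1→B, c2→M, c3→B, c4→M, c5→T; C's induced payoffs 0, 3, 15, 16, 0; outcome (M, c4), payoffs (18, 16).
C gets 16 moving first and 15 moving second, so C prefers to move first.

first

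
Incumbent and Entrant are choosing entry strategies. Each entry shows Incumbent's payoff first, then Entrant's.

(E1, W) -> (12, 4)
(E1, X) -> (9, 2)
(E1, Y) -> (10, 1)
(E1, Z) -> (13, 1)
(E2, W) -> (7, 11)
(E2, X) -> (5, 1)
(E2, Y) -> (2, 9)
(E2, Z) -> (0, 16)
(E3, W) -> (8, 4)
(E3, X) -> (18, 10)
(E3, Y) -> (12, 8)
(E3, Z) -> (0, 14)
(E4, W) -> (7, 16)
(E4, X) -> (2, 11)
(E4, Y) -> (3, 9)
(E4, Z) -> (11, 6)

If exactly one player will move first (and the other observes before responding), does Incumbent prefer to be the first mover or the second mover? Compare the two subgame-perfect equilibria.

If Incumbent leads: Entrant's best replies are E1→W, E2→Z, E3→Z, E4→W; Incumbent's induced payoffs 12, 0, 0, 7; outcome (E1, W), payoffs (12, 4).
If Entrant leads: Incumbent's best replies are W→E1, X→E3, Y→E3, Z→E1; Entrant's induced payoffs 4, 10, 8, 1; outcome (E3, X), payoffs (18, 10).
Incumbent gets 12 moving first and 18 moving second, so Incumbent prefers to move second.

second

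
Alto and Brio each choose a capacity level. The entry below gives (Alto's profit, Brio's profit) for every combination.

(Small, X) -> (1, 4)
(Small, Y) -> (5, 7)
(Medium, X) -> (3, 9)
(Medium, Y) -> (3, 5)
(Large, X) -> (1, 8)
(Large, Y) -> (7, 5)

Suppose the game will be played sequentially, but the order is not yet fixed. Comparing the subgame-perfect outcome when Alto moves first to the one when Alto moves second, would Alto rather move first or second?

first

If Alto leads: Brio's best replies are Small→Y, Medium→X, Large→X; Alto's induced payoffs 5, 3, 1; outcome (Small, Y), payoffs (5, 7).
If Brio leads: Alto's best replies are X→Medium, Y→Large; Brio's induced payoffs 9, 5; outcome (Medium, X), payoffs (3, 9).
Alto gets 5 moving first and 3 moving second, so Alto prefers to move first.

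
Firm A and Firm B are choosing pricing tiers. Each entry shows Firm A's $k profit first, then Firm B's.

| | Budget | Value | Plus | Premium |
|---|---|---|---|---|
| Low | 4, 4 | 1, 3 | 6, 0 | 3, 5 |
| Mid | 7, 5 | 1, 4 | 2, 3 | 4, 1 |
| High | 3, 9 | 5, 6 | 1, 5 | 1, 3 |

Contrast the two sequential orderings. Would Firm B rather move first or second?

If Firm A leads: Firm B's best replies are Low→Premium, Mid→Budget, High→Budget; Firm A's induced payoffs 3, 7, 3; outcome (Mid, Budget), payoffs (7, 5).
If Firm B leads: Firm A's best replies are Budget→Mid, Value→High, Plus→Low, Premium→Mid; Firm B's induced payoffs 5, 6, 0, 1; outcome (High, Value), payoffs (5, 6).
Firm B gets 6 moving first and 5 moving second, so Firm B prefers to move first.

first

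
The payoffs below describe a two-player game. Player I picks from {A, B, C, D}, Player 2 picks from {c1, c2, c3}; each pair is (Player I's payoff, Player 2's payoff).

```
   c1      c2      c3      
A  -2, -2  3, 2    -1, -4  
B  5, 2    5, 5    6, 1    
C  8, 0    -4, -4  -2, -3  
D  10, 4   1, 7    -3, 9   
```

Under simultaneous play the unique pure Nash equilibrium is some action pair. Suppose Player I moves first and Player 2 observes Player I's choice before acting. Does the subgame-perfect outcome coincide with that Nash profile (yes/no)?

Backward induction with Player I moving first.
- A → Player 2 plays c2 (best of -2, 2, -4); Player I gets 3.
- B → Player 2 plays c2 (best of 2, 5, 1); Player I gets 5.
- C → Player 2 plays c1 (best of 0, -4, -3); Player I gets 8.
- D → Player 2 plays c3 (best of 4, 7, 9); Player I gets -3.
Maximizing over 3, 5, 8, -3, Player I chooses C. Subgame-perfect outcome: (C, c1) with payoffs (8, 0).
Under simultaneous play:
Player I's best replies: c1→D; c2→B; c3→B.
Player 2's best replies: A→c2; B→c2; C→c1; D→c3.
Only (B, c2) has each player best-responding; Nash payoffs (5, 5).
Sequential outcome (C, c1) differs from the Nash profile (B, c2).

no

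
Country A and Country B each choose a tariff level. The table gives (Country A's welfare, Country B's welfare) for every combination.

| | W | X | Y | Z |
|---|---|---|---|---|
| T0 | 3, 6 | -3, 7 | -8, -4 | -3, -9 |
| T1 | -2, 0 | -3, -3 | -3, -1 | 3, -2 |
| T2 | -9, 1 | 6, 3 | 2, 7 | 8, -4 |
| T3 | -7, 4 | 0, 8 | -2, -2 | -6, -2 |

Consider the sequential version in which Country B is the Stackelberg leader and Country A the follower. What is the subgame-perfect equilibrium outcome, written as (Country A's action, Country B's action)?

Backward induction with Country B moving first.
- W: BR = T0, leader payoff 6.
- X: BR = T2, leader payoff 3.
- Y: BR = T2, leader payoff 7.
- Z: BR = T2, leader payoff -4.
Among 6, 3, 7, -4, the best is 7 at Y. Subgame-perfect outcome: (T2, Y) with payoffs (2, 7).

(T2, Y)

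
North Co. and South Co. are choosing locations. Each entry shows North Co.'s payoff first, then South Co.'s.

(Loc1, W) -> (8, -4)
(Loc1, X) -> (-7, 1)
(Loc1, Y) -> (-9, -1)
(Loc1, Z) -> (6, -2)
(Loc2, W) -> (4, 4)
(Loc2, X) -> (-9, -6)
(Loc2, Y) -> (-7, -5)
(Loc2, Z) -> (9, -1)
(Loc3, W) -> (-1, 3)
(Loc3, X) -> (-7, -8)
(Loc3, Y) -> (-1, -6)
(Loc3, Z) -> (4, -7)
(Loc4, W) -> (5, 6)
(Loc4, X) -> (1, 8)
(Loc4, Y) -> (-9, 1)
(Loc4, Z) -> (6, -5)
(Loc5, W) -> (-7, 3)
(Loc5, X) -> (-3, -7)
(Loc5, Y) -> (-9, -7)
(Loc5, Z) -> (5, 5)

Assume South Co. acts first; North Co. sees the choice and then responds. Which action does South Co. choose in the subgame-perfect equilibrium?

X

North Co. best-responds to each possible South Co. move:
- W: BR = Loc1, leader payoff -4.
- X: BR = Loc4, leader payoff 8.
- Y: BR = Loc3, leader payoff -6.
- Z: BR = Loc2, leader payoff -1.
Among -4, 8, -6, -1, the best is 8 at X. Subgame-perfect outcome: (Loc4, X) with payoffs (1, 8).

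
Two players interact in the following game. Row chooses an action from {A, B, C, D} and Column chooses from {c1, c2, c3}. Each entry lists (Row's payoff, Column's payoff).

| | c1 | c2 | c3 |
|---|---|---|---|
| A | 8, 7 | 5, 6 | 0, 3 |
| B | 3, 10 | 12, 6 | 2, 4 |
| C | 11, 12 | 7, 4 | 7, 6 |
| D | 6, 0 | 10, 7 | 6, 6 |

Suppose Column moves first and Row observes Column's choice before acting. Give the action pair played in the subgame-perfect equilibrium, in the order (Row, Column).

Work backward from Row's decision.
- c1 → Row plays C (best of 8, 3, 11, 6); Column gets 12.
- c2 → Row plays B (best of 5, 12, 7, 10); Column gets 6.
- c3 → Row plays C (best of 0, 2, 7, 6); Column gets 6.
Among 12, 6, 6, the best is 12 at c1. Subgame-perfect outcome: (C, c1) with payoffs (11, 12).

(C, c1)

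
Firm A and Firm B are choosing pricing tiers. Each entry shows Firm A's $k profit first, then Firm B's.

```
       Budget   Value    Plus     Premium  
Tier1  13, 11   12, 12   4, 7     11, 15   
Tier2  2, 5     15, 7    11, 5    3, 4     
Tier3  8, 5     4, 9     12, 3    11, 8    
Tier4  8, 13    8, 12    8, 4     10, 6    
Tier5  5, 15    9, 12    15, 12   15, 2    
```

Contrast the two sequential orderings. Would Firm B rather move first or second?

first

If Firm A leads: Firm B's best replies are Tier1→Premium, Tier2→Value, Tier3→Value, Tier4→Budget, Tier5→Budget; Firm A's induced payoffs 11, 15, 4, 8, 5; outcome (Tier2, Value), payoffs (15, 7).
If Firm B leads: Firm A's best replies are Budget→Tier1, Value→Tier2, Plus→Tier5, Premium→Tier5; Firm B's induced payoffs 11, 7, 12, 2; outcome (Tier5, Plus), payoffs (15, 12).
Firm B gets 12 moving first and 7 moving second, so Firm B prefers to move first.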